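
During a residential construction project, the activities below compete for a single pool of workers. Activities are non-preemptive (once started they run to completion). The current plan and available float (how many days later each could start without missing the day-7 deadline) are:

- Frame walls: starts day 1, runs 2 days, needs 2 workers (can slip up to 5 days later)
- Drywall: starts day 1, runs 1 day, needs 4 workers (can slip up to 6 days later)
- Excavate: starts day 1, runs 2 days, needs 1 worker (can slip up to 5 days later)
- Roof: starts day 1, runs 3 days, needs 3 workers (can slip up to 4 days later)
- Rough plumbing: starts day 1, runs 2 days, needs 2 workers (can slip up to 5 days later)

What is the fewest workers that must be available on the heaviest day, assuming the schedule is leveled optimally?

Early-start (Frame walls@1, Drywall@1, Excavate@1, Roof@1, Rough plumbing@1) gives peak 12: d1:12  d2:8  d3:3  d4:0  d5:0  d6:0  d7:0.
Shift Drywall→3, Excavate→4, Roof→4.
Schedule Frame walls@1, Drywall@3, Excavate@4, Roof@4, Rough plumbing@1: d1:4  d2:4  d3:4  d4:4  d5:4  d6:3  d7:0 — peak 4.
Total worker-days = 23 over 7 days ⇒ peak ≥ ⌈23/7⌉ = 4, so 4 is optimal.

4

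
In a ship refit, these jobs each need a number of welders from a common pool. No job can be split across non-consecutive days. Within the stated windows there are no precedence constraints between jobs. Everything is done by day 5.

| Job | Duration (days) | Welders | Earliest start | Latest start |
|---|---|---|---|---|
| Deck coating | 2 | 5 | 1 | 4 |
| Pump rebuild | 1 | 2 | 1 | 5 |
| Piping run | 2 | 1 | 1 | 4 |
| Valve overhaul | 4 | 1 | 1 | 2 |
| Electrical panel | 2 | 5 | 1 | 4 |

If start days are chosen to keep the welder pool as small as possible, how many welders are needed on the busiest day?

7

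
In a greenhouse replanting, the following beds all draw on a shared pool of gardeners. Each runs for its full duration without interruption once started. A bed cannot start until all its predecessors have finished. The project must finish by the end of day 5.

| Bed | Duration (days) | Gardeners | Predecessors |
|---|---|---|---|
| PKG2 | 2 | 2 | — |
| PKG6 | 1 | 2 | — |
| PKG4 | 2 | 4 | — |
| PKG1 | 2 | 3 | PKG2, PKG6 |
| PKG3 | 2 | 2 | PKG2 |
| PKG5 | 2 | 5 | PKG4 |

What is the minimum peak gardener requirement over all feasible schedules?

10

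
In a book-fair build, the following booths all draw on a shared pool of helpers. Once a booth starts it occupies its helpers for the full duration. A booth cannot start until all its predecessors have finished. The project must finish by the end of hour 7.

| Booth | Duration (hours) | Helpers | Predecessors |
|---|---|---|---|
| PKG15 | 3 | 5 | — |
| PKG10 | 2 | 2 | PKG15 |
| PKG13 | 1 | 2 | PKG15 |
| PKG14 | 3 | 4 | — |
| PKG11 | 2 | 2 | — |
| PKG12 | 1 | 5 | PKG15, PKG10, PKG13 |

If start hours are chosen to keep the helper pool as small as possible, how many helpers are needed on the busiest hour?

Early-start (PKG15@1, PKG10@4, PKG13@4, PKG14@1, PKG11@1, PKG12@6) gives peak 11: h1:11  h2:11  h3:9  h4:4  h5:2  h6:5  h7:0.
Shift PKG13→6, PKG14→4, PKG12→7.
Schedule PKG15@1, PKG10@4, PKG13@6, PKG14@4, PKG11@1, PKG12@7: h1:7  h2:7  h3:5  h4:6  h5:6  h6:6  h7:5 — peak 7.

7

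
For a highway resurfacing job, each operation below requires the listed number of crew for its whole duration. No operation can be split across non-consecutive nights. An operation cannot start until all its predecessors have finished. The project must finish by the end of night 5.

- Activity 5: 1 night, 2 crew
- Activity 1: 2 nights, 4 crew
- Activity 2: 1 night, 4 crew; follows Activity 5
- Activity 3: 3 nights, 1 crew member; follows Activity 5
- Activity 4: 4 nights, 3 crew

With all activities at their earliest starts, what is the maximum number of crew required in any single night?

Early-start schedule: Activity 5@1, Activity 1@1, Activity 2@2, Activity 3@2, Activity 4@1.
Load per night: night 1: 9, night 2: 12, night 3: 4, night 4: 4, night 5: 0.
Peak is 12.

12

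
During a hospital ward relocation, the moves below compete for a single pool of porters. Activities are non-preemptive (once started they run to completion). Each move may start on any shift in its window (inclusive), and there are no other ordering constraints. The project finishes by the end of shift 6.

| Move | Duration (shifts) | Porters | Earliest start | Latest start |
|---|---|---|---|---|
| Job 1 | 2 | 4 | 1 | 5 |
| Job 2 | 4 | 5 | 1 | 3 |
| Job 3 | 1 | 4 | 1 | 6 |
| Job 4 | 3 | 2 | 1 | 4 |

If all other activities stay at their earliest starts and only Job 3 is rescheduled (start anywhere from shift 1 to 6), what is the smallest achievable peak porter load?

Job 3@1: s1:15  s2:11  s3:7  s4:5  s5:0  s6:0 → peak 15
Job 3@2: s1:11  s2:15  s3:7  s4:5  s5:0  s6:0 → peak 15
Job 3@3: s1:11  s2:11  s3:11  s4:5  s5:0  s6:0 → peak 11
Job 3@4: s1:11  s2:11  s3:7  s4:9  s5:0  s6:0 → peak 11
Job 3@5: s1:11  s2:11  s3:7  s4:5  s5:4  s6:0 → peak 11
Job 3@6: s1:11  s2:11  s3:7  s4:5  s5:0  s6:4 → peak 11
Best is Job 3@3, peak 11.

11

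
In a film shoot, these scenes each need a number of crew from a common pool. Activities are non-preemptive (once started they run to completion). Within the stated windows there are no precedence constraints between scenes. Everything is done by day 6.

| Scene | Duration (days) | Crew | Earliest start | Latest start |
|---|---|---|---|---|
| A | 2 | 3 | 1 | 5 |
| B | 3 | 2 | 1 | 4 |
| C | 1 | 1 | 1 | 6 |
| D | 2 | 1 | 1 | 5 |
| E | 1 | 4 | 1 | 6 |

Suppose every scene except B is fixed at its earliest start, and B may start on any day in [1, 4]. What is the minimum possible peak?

B@1: d1:11  d2:6  d3:2  d4:0  d5:0  d6:0 → peak 11
B@2: d1:9  d2:6  d3:2  d4:2  d5:0  d6:0 → peak 9
B@3: d1:9  d2:4  d3:2  d4:2  d5:2  d6:0 → peak 9
B@4: d1:9  d2:4  d3:0  d4:2  d5:2  d6:2 → peak 9
Best is B@2, peak 9.

9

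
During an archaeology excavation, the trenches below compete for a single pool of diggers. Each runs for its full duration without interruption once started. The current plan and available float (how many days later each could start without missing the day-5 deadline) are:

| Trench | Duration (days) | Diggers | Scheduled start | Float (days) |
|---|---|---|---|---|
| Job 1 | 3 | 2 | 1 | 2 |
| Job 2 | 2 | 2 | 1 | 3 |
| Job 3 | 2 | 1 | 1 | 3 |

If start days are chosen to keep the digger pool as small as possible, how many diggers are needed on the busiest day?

Early-start (Job 1@1, Job 2@1, Job 3@1) gives peak 5: d1:5  d2:5  d3:2  d4:0  d5:0.
Shift Job 2→4.
Schedule Job 1@1, Job 2@4, Job 3@1: d1:3  d2:3  d3:2  d4:2  d5:2 — peak 3.
Total digger-days = 12 over 5 days ⇒ peak ≥ ⌈12/5⌉ = 3, so 3 is optimal.

3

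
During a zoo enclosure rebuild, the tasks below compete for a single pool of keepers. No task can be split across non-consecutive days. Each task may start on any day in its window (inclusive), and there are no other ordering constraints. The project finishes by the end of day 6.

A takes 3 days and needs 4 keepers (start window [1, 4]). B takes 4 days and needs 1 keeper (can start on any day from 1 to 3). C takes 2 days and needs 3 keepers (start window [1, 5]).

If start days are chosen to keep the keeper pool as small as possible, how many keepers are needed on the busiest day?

Early-start (A@1, B@1, C@1) gives peak 8: d1:8  d2:8  d3:5  d4:1  d5:0  d6:0.
Shift C→4.
Schedule A@1, B@1, C@4: d1:5  d2:5  d3:5  d4:4  d5:3  d6:0 — peak 5.

5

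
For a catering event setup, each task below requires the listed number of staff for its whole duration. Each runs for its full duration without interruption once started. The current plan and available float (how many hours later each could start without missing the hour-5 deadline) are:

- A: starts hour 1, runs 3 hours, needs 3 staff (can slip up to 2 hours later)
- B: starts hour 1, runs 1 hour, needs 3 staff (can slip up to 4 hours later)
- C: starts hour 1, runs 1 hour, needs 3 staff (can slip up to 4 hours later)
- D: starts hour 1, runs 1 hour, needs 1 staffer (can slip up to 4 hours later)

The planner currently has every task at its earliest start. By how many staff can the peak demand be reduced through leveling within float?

6

Early-start peak: h1:10  h2:3  h3:3  h4:0  h5:0 ⇒ 10.
Leveled (A@1, B@4, C@5, D@1): h1:4  h2:3  h3:3  h4:3  h5:3 ⇒ 4.
Reduction 10 − 4 = 6.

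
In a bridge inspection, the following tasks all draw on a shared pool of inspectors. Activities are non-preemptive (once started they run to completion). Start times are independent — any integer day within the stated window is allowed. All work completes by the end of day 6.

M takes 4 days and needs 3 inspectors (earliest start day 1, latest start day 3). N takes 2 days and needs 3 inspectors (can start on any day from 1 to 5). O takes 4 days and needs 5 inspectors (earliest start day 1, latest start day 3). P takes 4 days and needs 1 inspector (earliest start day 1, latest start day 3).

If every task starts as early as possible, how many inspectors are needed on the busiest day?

Early-start schedule: M@1, N@1, O@1, P@1.
Load per day: day 1: 12, day 2: 12, day 3: 9, day 4: 9, day 5: 0, day 6: 0.
Peak is 12.

12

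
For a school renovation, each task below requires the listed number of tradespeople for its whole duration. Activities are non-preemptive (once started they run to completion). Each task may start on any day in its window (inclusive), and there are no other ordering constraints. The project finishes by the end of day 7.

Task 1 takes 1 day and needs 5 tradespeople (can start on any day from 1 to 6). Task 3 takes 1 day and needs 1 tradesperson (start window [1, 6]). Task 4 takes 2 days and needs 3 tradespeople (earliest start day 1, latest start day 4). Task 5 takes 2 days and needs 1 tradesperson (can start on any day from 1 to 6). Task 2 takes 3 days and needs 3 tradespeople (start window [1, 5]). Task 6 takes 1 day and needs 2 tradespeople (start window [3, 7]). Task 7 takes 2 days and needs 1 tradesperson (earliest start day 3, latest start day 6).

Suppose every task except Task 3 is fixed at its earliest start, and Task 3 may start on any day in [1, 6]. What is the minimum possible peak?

Task 3@1: d1:13  d2:7  d3:6  d4:1  d5:0  d6:0  d7:0 → peak 13
Task 3@2: d1:12  d2:8  d3:6  d4:1  d5:0  d6:0  d7:0 → peak 12
Task 3@3: d1:12  d2:7  d3:7  d4:1  d5:0  d6:0  d7:0 → peak 12
Task 3@4: d1:12  d2:7  d3:6  d4:2  d5:0  d6:0  d7:0 → peak 12
Task 3@5: d1:12  d2:7  d3:6  d4:1  d5:1  d6:0  d7:0 → peak 12
Task 3@6: d1:12  d2:7  d3:6  d4:1  d5:0  d6:1  d7:0 → peak 12
Best is Task 3@2, peak 12.

12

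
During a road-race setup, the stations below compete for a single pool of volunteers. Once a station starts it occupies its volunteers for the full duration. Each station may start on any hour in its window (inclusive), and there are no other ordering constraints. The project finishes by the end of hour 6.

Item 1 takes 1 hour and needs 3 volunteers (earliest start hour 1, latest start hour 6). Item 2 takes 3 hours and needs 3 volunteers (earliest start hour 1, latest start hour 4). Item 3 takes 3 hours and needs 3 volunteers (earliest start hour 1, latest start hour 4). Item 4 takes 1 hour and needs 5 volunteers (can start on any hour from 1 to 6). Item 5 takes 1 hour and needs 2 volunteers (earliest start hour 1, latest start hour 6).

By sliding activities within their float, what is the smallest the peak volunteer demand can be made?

Early-start (Item 1@1, Item 2@1, Item 3@1, Item 4@1, Item 5@1) gives peak 16: h1:16  h2:6  h3:6  h4:0  h5:0  h6:0.
Shift Item 3→2, Item 4→5, Item 5→4.
Schedule Item 1@1, Item 2@1, Item 3@2, Item 4@5, Item 5@4: h1:6  h2:6  h3:6  h4:5  h5:5  h6:0 — peak 6.

6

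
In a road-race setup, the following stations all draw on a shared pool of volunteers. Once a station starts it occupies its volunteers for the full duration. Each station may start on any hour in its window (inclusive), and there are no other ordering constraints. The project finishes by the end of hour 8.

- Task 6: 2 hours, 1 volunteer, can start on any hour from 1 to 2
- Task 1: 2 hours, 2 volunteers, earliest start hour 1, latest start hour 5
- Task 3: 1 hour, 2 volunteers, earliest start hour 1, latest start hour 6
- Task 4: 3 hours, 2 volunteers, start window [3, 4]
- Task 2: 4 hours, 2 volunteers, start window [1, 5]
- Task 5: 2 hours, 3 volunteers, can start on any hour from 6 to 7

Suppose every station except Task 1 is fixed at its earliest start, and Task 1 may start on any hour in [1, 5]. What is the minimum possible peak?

5

Task 1@1: h1:7  h2:5  h3:4  h4:4  h5:2  h6:3  h7:3  h8:0 → peak 7
Task 1@2: h1:5  h2:5  h3:6  h4:4  h5:2  h6:3  h7:3  h8:0 → peak 6
Task 1@3: h1:5  h2:3  h3:6  h4:6  h5:2  h6:3  h7:3  h8:0 → peak 6
Task 1@4: h1:5  h2:3  h3:4  h4:6  h5:4  h6:3  h7:3  h8:0 → peak 6
Task 1@5: h1:5  h2:3  h3:4  h4:4  h5:4  h6:5  h7:3  h8:0 → peak 5
Best is Task 1@5, peak 5.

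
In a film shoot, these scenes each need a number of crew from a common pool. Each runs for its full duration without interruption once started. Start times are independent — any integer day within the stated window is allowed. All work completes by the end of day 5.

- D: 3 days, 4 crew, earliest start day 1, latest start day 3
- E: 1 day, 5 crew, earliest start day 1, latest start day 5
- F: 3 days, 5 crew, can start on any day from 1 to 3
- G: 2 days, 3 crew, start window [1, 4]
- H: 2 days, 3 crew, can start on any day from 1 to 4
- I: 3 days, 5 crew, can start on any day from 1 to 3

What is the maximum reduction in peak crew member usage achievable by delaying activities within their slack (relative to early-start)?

11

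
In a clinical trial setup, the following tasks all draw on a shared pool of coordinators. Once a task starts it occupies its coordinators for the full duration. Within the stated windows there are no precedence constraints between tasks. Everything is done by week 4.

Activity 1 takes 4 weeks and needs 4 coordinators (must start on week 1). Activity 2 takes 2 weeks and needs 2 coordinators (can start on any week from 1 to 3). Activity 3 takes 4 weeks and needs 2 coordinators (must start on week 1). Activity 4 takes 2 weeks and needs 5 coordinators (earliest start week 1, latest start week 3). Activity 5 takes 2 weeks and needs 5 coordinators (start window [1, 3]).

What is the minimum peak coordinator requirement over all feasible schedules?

13

Early-start (Activity 1@1, Activity 2@1, Activity 3@1, Activity 4@1, Activity 5@1) gives peak 18: w1:18  w2:18  w3:6  w4:6.
Shift Activity 5→3.
Schedule Activity 1@1, Activity 2@1, Activity 3@1, Activity 4@1, Activity 5@3: w1:13  w2:13  w3:11  w4:11 — peak 13.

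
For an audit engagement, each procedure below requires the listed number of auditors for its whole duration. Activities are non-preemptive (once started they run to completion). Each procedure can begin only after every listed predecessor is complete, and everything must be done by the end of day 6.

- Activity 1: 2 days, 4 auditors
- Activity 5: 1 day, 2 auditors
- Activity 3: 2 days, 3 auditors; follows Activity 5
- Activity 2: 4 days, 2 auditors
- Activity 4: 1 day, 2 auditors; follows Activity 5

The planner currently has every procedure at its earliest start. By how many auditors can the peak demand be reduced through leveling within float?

6

Early-start peak: d1:8  d2:11  d3:5  d4:2  d5:0  d6:0 ⇒ 11.
Leveled (Activity 1@1, Activity 5@3, Activity 3@4, Activity 2@3, Activity 4@6): d1:4  d2:4  d3:4  d4:5  d5:5  d6:4 ⇒ 5.
Reduction 11 − 5 = 6.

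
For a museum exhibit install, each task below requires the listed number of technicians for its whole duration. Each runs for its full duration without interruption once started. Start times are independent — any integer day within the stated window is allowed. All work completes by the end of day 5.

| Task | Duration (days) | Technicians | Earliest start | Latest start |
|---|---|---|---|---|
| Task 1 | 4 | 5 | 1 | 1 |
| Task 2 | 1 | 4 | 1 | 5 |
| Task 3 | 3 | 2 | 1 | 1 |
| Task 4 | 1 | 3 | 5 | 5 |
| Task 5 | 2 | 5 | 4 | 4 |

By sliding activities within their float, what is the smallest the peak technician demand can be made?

11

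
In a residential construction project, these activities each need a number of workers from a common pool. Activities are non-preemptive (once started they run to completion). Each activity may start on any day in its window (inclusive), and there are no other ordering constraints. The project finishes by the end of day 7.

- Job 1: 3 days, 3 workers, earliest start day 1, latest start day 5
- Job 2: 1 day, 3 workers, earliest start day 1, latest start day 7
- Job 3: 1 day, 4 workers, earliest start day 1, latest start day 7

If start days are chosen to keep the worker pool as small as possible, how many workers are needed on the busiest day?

Early-start (Job 1@1, Job 2@1, Job 3@1) gives peak 10: d1:10  d2:3  d3:3  d4:0  d5:0  d6:0  d7:0.
Shift Job 2→4, Job 3→5.
Schedule Job 1@1, Job 2@4, Job 3@5: d1:3  d2:3  d3:3  d4:3  d5:4  d6:0  d7:0 — peak 4.

4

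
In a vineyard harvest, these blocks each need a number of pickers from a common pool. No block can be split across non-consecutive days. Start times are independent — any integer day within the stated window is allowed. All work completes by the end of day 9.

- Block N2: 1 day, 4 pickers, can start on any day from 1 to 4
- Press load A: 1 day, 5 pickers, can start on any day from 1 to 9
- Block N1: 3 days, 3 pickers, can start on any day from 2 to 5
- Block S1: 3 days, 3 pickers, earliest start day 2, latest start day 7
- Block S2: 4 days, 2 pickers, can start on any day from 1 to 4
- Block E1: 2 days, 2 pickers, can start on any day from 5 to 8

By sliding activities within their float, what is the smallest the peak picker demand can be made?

5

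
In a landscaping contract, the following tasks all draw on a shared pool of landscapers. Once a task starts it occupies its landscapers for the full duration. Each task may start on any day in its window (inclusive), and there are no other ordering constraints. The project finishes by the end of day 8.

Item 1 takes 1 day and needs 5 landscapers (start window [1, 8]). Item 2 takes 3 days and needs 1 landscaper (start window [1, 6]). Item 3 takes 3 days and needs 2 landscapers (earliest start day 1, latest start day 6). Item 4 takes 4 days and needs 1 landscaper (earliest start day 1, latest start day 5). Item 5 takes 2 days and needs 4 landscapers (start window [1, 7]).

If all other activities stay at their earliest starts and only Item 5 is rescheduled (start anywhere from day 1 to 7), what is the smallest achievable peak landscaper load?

Item 5@1: d1:13  d2:8  d3:4  d4:1  d5:0  d6:0  d7:0  d8:0 → peak 13
Item 5@2: d1:9  d2:8  d3:8  d4:1  d5:0  d6:0  d7:0  d8:0 → peak 9
Item 5@3: d1:9  d2:4  d3:8  d4:5  d5:0  d6:0  d7:0  d8:0 → peak 9
Item 5@4: d1:9  d2:4  d3:4  d4:5  d5:4  d6:0  d7:0  d8:0 → peak 9
Item 5@5: d1:9  d2:4  d3:4  d4:1  d5:4  d6:4  d7:0  d8:0 → peak 9
Item 5@6: d1:9  d2:4  d3:4  d4:1  d5:0  d6:4  d7:4  d8:0 → peak 9
Item 5@7: d1:9  d2:4  d3:4  d4:1  d5:0  d6:0  d7:4  d8:4 → peak 9
Best is Item 5@2, peak 9.

9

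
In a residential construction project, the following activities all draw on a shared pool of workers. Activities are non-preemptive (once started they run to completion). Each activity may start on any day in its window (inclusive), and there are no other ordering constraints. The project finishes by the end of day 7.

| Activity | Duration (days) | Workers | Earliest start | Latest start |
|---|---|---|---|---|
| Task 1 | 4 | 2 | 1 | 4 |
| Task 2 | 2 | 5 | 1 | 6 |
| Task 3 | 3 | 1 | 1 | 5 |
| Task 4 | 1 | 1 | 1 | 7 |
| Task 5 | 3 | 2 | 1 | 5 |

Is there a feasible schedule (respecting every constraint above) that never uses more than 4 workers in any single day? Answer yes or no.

no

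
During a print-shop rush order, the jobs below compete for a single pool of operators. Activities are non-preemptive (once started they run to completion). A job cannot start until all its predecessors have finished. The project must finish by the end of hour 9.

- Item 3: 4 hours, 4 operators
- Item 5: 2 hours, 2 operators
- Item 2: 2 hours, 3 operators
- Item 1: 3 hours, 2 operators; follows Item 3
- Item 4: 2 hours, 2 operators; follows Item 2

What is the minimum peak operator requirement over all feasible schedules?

Early-start (Item 3@1, Item 5@1, Item 2@1, Item 1@5, Item 4@3) gives peak 9: h1:9  h2:9  h3:6  h4:6  h5:2  h6:2  h7:2  h8:0  h9:0.
Shift Item 5→5, Item 2→5, Item 1→7, Item 4→7.
Schedule Item 3@1, Item 5@5, Item 2@5, Item 1@7, Item 4@7: h1:4  h2:4  h3:4  h4:4  h5:5  h6:5  h7:4  h8:4  h9:2 — peak 5.

5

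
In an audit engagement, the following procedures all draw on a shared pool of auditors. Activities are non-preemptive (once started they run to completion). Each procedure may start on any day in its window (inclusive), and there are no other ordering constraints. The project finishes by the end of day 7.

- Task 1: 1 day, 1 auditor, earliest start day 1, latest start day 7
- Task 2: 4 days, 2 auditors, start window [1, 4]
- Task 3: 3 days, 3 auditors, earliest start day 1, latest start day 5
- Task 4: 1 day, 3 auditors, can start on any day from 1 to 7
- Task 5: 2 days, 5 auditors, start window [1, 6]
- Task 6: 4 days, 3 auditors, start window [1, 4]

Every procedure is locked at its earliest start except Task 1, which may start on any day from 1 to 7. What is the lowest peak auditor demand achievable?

16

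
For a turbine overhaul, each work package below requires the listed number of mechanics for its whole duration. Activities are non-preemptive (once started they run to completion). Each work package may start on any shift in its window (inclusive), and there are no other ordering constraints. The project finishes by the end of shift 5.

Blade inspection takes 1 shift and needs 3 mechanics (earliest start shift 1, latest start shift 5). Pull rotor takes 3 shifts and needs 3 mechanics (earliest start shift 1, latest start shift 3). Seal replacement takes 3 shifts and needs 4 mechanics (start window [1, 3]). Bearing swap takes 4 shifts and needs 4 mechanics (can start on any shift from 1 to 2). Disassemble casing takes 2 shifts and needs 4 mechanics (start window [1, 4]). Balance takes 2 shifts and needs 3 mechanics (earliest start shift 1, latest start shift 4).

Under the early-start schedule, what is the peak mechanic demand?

21

Early-start schedule: Blade inspection@1, Pull rotor@1, Seal replacement@1, Bearing swap@1, Disassemble casing@1, Balance@1.
Load per shift: shift 1: 21, shift 2: 18, shift 3: 11, shift 4: 4, shift 5: 0.
Peak is 21.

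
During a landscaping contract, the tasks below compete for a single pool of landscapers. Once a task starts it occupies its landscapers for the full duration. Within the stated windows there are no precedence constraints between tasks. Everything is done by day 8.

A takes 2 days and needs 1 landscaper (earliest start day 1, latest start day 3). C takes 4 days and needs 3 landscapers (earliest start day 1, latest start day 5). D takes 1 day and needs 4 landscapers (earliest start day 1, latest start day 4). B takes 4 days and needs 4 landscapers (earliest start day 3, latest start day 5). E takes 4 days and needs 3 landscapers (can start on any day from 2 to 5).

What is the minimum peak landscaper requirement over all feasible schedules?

Early-start (A@1, C@1, D@1, B@3, E@2) gives peak 10: d1:8  d2:7  d3:10  d4:10  d5:7  d6:4  d7:0  d8:0.
Shift D→3, B→4, E→5.
Schedule A@1, C@1, D@3, B@4, E@5: d1:4  d2:4  d3:7  d4:7  d5:7  d6:7  d7:7  d8:3 — peak 7.

7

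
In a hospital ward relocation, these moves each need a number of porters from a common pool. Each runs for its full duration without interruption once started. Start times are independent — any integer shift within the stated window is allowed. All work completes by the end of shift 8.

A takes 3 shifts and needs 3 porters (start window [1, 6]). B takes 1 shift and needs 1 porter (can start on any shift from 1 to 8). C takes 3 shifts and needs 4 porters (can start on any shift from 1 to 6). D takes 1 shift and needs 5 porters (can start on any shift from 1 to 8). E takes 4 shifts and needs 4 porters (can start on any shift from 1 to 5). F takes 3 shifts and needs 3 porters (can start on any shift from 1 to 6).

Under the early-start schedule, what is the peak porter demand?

Early-start schedule: A@1, B@1, C@1, D@1, E@1, F@1.
Load per shift: shift 1: 20, shift 2: 14, shift 3: 14, shift 4: 4, shift 5: 0, shift 6: 0, shift 7: 0, shift 8: 0.
Peak is 20.

20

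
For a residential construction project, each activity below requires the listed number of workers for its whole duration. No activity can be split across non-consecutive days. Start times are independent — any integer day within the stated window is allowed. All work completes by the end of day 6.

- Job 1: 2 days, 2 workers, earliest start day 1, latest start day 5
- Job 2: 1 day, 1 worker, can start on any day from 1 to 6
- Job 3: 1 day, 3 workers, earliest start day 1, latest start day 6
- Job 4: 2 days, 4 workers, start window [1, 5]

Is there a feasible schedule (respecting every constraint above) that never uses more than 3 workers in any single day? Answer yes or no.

The minimum achievable peak is 4; 3 < 4, so no feasible schedule stays within the cap.

no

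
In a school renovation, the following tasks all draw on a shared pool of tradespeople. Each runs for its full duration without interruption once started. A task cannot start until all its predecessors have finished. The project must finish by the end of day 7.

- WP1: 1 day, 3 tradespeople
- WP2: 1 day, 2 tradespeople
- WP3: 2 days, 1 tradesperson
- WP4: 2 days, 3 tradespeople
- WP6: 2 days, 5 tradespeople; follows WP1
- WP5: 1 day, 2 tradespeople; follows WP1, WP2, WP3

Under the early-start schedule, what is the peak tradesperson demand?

Early-start schedule: WP1@1, WP2@1, WP3@1, WP4@1, WP6@2, WP5@3.
Load per day: day 1: 9, day 2: 9, day 3: 7, day 4: 0, day 5: 0, day 6: 0, day 7: 0.
Peak is 9.

9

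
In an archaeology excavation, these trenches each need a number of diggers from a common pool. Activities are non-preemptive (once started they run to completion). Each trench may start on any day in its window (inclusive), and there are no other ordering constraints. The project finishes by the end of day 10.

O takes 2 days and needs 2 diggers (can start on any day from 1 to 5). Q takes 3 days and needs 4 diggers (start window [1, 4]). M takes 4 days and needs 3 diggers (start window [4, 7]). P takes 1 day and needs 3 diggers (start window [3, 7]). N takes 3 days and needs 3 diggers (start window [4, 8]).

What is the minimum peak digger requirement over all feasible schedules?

Early-start (O@1, Q@1, M@4, P@3, N@4) gives peak 7: d1:6  d2:6  d3:7  d4:6  d5:6  d6:6  d7:3  d8:0  d9:0  d10:0.
Shift P→4, N→5.
Schedule O@1, Q@1, M@4, P@4, N@5: d1:6  d2:6  d3:4  d4:6  d5:6  d6:6  d7:6  d8:0  d9:0  d10:0 — peak 6.

6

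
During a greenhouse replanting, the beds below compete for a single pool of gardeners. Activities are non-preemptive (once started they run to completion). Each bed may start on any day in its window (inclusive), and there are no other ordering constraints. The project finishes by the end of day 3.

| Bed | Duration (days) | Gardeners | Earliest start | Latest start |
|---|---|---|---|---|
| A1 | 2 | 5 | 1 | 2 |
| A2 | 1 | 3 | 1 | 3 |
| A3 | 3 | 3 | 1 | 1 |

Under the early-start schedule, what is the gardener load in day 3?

At early start, day 3 has: A3.
Demand: 3 = 3.

3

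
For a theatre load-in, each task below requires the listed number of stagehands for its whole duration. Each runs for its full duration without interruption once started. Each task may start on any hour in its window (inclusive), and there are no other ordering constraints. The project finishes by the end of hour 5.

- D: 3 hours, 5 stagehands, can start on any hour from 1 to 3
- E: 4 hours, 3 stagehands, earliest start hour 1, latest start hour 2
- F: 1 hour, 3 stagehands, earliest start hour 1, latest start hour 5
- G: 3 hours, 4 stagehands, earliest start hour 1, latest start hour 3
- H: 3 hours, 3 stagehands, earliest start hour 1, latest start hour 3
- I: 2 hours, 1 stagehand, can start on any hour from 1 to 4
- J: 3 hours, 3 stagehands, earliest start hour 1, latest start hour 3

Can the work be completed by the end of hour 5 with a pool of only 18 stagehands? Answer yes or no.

Schedule D@1, E@1, F@1, G@1, H@1, I@4, J@2: h1:18  h2:18  h3:18  h4:7  h5:1 — peak 18 ≤ 18.

yes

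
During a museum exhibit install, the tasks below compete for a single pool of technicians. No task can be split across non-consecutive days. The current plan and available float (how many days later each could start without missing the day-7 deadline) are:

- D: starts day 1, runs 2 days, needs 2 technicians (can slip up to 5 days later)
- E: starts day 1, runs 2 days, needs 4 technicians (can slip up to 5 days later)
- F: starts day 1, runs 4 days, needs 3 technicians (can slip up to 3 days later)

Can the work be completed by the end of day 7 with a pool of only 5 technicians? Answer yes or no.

yes

Schedule D@1, E@5, F@1: d1:5  d2:5  d3:3  d4:3  d5:4  d6:4  d7:0 — peak 5 ≤ 5.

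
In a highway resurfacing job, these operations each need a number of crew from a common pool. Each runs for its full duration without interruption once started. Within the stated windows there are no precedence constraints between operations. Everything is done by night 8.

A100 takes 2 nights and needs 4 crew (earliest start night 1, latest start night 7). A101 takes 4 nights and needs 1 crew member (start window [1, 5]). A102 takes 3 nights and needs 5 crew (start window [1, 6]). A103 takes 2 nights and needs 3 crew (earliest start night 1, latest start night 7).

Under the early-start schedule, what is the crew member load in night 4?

At early start, night 4 has: A101.
Demand: 1 = 1.

1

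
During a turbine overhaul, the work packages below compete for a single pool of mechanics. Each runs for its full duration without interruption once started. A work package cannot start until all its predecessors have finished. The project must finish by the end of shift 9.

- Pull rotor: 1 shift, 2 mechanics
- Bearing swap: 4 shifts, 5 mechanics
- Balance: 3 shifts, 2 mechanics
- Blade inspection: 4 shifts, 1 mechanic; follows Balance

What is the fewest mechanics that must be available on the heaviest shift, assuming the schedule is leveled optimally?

6

Early-start (Pull rotor@1, Bearing swap@1, Balance@1, Blade inspection@4) gives peak 9: s1:9  s2:7  s3:7  s4:6  s5:1  s6:1  s7:1  s8:0  s9:0.
Shift Bearing swap→4.
Schedule Pull rotor@1, Bearing swap@4, Balance@1, Blade inspection@4: s1:4  s2:2  s3:2  s4:6  s5:6  s6:6  s7:6  s8:0  s9:0 — peak 6.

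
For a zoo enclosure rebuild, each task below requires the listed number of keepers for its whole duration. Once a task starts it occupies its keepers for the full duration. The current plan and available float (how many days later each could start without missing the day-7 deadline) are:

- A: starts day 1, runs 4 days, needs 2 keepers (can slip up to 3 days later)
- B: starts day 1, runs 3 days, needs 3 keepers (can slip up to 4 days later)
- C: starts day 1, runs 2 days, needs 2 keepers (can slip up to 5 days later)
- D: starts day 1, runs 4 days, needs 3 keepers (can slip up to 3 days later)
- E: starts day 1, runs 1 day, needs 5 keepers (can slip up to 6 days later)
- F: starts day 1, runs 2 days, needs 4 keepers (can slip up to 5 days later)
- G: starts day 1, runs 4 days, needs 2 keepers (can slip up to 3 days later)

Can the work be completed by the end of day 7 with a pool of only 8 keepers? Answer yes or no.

Schedule A@1, B@1, C@5, D@1, E@7, F@5, G@4: d1:8  d2:8  d3:8  d4:7  d5:8  d6:8  d7:7 — peak 8 ≤ 8.

yes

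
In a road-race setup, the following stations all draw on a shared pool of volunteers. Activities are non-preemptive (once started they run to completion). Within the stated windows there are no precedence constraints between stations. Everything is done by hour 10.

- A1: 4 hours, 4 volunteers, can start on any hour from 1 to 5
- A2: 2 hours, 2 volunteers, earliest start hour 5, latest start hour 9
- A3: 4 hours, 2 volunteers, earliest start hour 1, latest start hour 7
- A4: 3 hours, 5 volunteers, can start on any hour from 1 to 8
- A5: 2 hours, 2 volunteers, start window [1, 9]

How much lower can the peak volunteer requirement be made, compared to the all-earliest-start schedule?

7

Early-start peak: h1:13  h2:13  h3:11  h4:6  h5:2  h6:2  h7:0  h8:0  h9:0  h10:0 ⇒ 13.
Leveled (A1@1, A2@5, A3@1, A4@7, A5@5): h1:6  h2:6  h3:6  h4:6  h5:4  h6:4  h7:5  h8:5  h9:5  h10:0 ⇒ 6.
Reduction 13 − 6 = 7.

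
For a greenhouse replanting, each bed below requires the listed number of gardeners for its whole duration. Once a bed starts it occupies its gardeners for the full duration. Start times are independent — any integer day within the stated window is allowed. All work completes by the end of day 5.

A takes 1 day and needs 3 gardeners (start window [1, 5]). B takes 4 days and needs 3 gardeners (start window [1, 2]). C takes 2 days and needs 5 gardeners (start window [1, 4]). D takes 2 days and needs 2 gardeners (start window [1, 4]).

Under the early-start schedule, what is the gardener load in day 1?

13

At early start, day 1 has: A, B, C, D.
Demand: 3 + 3 + 5 + 2 = 13.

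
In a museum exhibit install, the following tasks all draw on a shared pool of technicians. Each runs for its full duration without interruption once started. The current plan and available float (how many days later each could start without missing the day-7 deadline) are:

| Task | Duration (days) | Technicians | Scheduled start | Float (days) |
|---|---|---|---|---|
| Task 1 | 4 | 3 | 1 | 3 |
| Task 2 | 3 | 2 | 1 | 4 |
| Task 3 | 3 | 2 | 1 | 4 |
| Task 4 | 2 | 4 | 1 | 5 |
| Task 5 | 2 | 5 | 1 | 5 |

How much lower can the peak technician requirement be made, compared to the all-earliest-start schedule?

9

Early-start peak: d1:16  d2:16  d3:7  d4:3  d5:0  d6:0  d7:0 ⇒ 16.
Leveled (Task 1@1, Task 2@1, Task 3@1, Task 4@4, Task 5@6): d1:7  d2:7  d3:7  d4:7  d5:4  d6:5  d7:5 ⇒ 7.
Reduction 16 − 7 = 9.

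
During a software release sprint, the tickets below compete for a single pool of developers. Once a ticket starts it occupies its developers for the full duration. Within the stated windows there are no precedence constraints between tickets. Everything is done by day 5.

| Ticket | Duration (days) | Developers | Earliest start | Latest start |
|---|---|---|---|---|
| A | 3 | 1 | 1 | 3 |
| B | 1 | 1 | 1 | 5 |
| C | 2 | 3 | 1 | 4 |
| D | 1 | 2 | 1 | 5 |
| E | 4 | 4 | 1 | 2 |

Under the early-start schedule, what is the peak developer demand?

11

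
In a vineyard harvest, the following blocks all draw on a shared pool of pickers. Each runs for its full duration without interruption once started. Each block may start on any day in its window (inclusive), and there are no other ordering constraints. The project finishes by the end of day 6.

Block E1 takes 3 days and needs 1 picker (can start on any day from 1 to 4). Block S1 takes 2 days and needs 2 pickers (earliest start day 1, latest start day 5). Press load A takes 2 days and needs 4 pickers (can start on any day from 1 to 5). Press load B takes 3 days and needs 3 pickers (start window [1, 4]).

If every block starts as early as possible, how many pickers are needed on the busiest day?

Early-start schedule: Block E1@1, Block S1@1, Press load A@1, Press load B@1.
Load per day: day 1: 10, day 2: 10, day 3: 4, day 4: 0, day 5: 0, day 6: 0.
Peak is 10.

10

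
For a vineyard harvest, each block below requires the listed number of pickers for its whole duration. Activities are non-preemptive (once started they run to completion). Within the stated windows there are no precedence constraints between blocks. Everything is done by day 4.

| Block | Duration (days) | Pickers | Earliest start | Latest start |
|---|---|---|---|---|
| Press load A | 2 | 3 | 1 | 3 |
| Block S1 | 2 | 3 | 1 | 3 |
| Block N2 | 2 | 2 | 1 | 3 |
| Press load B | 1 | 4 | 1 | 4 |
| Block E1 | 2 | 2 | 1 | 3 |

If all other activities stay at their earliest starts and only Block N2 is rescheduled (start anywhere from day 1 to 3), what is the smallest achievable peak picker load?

Block N2@1: d1:14  d2:10  d3:0  d4:0 → peak 14
Block N2@2: d1:12  d2:10  d3:2  d4:0 → peak 12
Block N2@3: d1:12  d2:8  d3:2  d4:2 → peak 12
Best is Block N2@2, peak 12.

12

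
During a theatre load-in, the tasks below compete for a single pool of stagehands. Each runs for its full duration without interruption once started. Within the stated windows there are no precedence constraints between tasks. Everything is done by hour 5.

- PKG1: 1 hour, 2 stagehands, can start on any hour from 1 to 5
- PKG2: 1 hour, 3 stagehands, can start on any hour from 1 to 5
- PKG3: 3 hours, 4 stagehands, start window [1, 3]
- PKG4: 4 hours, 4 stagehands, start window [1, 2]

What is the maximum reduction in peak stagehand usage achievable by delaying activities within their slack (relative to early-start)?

Early-start peak: h1:13  h2:8  h3:8  h4:4  h5:0 ⇒ 13.
Leveled (PKG1@1, PKG2@1, PKG3@2, PKG4@2): h1:5  h2:8  h3:8  h4:8  h5:4 ⇒ 8.
Reduction 13 − 8 = 5.

5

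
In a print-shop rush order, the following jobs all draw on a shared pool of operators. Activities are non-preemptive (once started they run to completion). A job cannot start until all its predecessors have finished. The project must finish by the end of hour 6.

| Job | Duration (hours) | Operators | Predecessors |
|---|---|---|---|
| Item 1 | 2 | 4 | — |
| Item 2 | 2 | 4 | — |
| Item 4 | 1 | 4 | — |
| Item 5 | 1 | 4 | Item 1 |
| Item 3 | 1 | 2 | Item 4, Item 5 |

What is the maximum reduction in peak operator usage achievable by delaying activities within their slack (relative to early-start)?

Early-start peak: h1:12  h2:8  h3:4  h4:2  h5:0  h6:0 ⇒ 12.
Leveled (Item 1@1, Item 2@5, Item 4@3, Item 5@4, Item 3@5): h1:4  h2:4  h3:4  h4:4  h5:6  h6:4 ⇒ 6.
Reduction 12 − 6 = 6.

6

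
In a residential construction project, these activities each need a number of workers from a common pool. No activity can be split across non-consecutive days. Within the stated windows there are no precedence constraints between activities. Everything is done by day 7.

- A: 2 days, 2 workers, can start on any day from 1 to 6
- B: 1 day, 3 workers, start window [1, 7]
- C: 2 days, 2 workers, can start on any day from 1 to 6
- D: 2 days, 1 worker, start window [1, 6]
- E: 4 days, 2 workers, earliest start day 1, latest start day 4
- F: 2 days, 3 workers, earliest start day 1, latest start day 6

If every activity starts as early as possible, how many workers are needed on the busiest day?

13

Early-start schedule: A@1, B@1, C@1, D@1, E@1, F@1.
Load per day: day 1: 13, day 2: 10, day 3: 2, day 4: 2, day 5: 0, day 6: 0, day 7: 0.
Peak is 13.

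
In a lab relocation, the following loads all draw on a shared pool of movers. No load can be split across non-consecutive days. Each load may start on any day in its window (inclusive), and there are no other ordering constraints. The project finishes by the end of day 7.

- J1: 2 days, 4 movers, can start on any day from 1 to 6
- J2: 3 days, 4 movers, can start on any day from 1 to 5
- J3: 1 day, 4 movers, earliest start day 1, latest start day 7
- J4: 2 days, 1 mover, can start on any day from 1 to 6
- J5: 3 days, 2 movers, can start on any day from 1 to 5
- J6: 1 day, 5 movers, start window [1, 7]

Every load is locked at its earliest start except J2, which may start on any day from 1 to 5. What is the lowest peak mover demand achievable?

16

J2@1: d1:20  d2:11  d3:6  d4:0  d5:0  d6:0  d7:0 → peak 20
J2@2: d1:16  d2:11  d3:6  d4:4  d5:0  d6:0  d7:0 → peak 16
J2@3: d1:16  d2:7  d3:6  d4:4  d5:4  d6:0  d7:0 → peak 16
J2@4: d1:16  d2:7  d3:2  d4:4  d5:4  d6:4  d7:0 → peak 16
J2@5: d1:16  d2:7  d3:2  d4:0  d5:4  d6:4  d7:4 → peak 16
Best is J2@2, peak 16.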